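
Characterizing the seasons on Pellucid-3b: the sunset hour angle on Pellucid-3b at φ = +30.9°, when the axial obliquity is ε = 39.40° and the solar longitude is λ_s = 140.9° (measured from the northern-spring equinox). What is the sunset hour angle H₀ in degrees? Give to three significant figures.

H₀ = 105°

Solar declination: sin δ = sin ε · sin λ_s = sin 39.40° × sin 140.9° = 0.40031, so δ = +23.598°.
cos H₀ = −tan φ · tan δ = −tan(+30.9°) × tan(+23.598°) = -0.2614, so H₀ = 1.8353 rad = 105.16°.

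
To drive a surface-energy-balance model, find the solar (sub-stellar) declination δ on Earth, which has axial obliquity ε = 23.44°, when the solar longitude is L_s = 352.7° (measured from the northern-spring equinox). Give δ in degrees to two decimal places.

δ = -2.90°

sin δ = sin ε · sin L_s = sin 23.44° × sin 352.7° = -0.050545.
δ = arcsin(-0.050545) = -2.90°.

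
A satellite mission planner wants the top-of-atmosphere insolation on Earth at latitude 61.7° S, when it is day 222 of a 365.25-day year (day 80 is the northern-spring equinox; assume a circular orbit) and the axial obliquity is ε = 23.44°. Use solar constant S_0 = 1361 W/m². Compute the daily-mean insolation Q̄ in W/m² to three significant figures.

Q̄ ≈ 69.7 W/m²

Solar longitude: L_s = 360° × (222 − 80)/365.25 = 139.959°.
sin δ = sin 23.44° × sin 139.959° = 0.25591, so δ = +14.828°.
cos h₀ = −tan(-61.7°) tan(+14.828°) = 0.4917, h₀ = 1.0568 rad.
Bracket: h₀ sin ϕ sin δ + cos ϕ cos δ sin h₀ = 1.0568×-0.88048×0.25591 + 0.47409×0.96670×0.87079 = -0.238122 + 0.399085 = 0.160963.
Q̄ = (S_0/π) × [bracket] = (1361/π) × 0.160963 = 69.73 W/m².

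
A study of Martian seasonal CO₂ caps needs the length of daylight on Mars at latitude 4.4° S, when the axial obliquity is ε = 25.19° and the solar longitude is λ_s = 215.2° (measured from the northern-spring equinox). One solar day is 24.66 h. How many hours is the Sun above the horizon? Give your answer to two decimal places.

12.48 h

Solar declination: sin δ = sin ε · sin λ_s = sin 25.19° × sin 215.2° = -0.24534, so δ = -14.202°.
cos H₀ = −tan φ · tan δ = −tan(-4.4°) × tan(-14.202°) = -0.0195, so H₀ = 1.5903 rad = 91.12°.
Daylight = 2H₀/(2π) × 24.66 h = (1.5903/π) × 24.66 = 12.48 h.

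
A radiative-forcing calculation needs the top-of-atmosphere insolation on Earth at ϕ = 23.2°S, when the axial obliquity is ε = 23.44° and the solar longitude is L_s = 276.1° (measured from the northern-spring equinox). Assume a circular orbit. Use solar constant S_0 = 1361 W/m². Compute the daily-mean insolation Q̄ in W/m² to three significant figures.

Q̄ ≈ 478 W/m²

Solar declination: sin δ = sin ε · sin L_s = sin 23.44° × sin 276.1° = -0.39554, so δ = -23.299°.
cos h₀ = −tan(-23.2°) tan(-23.299°) = -0.1846, h₀ = 1.7564 rad.
Bracket: h₀ sin ϕ sin δ + cos ϕ cos δ sin h₀ = 1.7564×-0.39394×-0.39554 + 0.91914×0.91845×0.98282 = 0.273681 + 0.829681 = 1.103362.
Q̄ = (S_0/π) × [bracket] = (1361/π) × 1.103362 = 478.0 W/m².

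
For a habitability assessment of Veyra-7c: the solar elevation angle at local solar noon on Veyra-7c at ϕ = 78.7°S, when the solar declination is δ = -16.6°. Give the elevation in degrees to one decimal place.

At local noon the hour angle is zero, so the zenith angle equals |ϕ − δ| = |-78.7° − (-16.600°)| = 62.100°.
Elevation = 90° − 62.100° = 27.9°.

27.9°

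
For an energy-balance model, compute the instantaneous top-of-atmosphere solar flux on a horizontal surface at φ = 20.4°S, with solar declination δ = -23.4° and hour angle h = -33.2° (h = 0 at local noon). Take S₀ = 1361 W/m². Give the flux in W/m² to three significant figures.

1.17e+03 W/m²

cos θ_z = sin φ sin δ + cos φ cos δ cos h = 0.138435 + 0.719780 = 0.858215.
Flux = S₀ · cos θ_z = 1361 × 0.858215 = 1168 W/m².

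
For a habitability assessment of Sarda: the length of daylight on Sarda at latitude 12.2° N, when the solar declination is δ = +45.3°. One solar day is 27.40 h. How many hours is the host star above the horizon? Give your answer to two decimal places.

cos h₀ = −tan ϕ · tan δ = −tan(+12.2°) × tan(+45.300°) = -0.2185, so h₀ = 1.7911 rad = 102.62°.
Daylight = 2h₀/(2π) × 27.40 h = (1.7911/π) × 27.40 = 15.62 h.

15.62 h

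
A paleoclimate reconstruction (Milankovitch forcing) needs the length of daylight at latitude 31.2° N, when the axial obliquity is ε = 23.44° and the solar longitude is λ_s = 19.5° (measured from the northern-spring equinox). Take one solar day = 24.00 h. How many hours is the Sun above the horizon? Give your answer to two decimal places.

Solar declination: sin δ = sin ε · sin λ_s = sin 23.44° × sin 19.5° = 0.13278, so δ = +7.631°.
cos H₀ = −tan φ · tan δ = −tan(+31.2°) × tan(+7.631°) = -0.0811, so H₀ = 1.6520 rad = 94.65°.
Daylight = 2H₀/(2π) × 24.00 h = (1.6520/π) × 24.00 = 12.62 h.

12.62 h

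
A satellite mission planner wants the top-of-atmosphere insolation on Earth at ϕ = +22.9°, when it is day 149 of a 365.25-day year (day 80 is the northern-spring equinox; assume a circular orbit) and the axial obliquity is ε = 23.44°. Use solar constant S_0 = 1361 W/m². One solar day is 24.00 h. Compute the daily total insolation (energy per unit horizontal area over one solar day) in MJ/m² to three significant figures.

40.9 MJ/m²

Solar longitude: L_s = 360° × (149 − 80)/365.25 = 68.008°.
sin δ = sin 23.44° × sin 68.008° = 0.36884, so δ = +21.644°.
cos h₀ = −tan(+22.9°) tan(+21.644°) = -0.1676, h₀ = 1.7392 rad.
Bracket: h₀ sin ϕ sin δ + cos ϕ cos δ sin h₀ = 1.7392×0.38912×0.36884 + 0.92119×0.92949×0.98585 = 0.249615 + 0.844121 = 1.093736.
Q̄ = (S_0/π) × [bracket] = (1361/π) × 1.093736 = 473.83 W/m².
Daily total = Q̄ × 24.00 h × 3600 s/h = 473.83 × 24.00 × 3600 / 10⁶ = 40.94 MJ/m².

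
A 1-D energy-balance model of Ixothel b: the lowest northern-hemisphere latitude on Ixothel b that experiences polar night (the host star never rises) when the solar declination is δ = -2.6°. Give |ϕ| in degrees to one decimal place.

|ϕ| = 87.4°

Polar night requires cos h₀ = −tan ϕ tan δ ≥ 1, i.e. tan ϕ tan δ ≤ −1.
The boundary is |tan ϕ| · |tan δ| = 1, so |ϕ| = 90° − |δ| = 90° − 2.6° = 87.4° in the northern hemisphere.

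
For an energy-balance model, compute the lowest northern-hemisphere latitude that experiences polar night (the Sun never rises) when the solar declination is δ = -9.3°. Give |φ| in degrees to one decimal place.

|φ| = 80.7°

Polar night requires cos H₀ = −tan φ tan δ ≥ 1, i.e. tan φ tan δ ≤ −1.
The boundary is |tan φ| · |tan δ| = 1, so |φ| = 90° − |δ| = 90° − 9.3° = 80.7° in the northern hemisphere.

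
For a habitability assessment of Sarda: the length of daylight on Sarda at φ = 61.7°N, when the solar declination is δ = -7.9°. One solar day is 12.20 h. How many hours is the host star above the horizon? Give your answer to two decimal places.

5.09 h

cos H₀ = −tan φ · tan δ = −tan(+61.7°) × tan(-7.900°) = 0.2577, so H₀ = 1.3101 rad = 75.07°.
Daylight = 2H₀/(2π) × 12.20 h = (1.3101/π) × 12.20 = 5.09 h.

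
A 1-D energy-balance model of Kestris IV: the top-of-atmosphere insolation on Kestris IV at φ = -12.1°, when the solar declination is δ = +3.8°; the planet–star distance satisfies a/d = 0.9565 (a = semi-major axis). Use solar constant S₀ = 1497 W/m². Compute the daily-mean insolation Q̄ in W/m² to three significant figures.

Q̄ ≈ 416 W/m²

cos H₀ = −tan(-12.1°) tan(+3.800°) = 0.0142, H₀ = 1.5566 rad.
Bracket: H₀ sin φ sin δ + cos φ cos δ sin H₀ = 1.5566×-0.20962×0.06627 + 0.97778×0.99780×0.99990 = -0.021624 + 0.975531 = 0.953907.
Inverse-square distance factor (a/d)² = 0.9565² = 0.914892.
Q̄ = (S₀/π) × 0.914892 × [bracket] = (1497/π) × 0.914892 × 0.953907 = 415.9 W/m².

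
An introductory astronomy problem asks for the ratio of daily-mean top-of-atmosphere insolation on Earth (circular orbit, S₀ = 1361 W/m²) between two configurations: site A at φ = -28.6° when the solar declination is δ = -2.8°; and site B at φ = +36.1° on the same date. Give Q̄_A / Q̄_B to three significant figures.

Q̄_A / Q̄_B ≈ 1.20

— Configuration A (φ=-28.6°):
cos H₀ = −tan(-28.6°) tan(-2.800°) = -0.0267, H₀ = 1.5975 rad.
Bracket: H₀ sin φ sin δ + cos φ cos δ sin H₀ = 1.5975×-0.47869×-0.04885 + 0.87798×0.99881×0.99964 = 0.037356 + 0.876620 = 0.913976.
Q̄ = (S₀/π) × [bracket] = (1361/π) × 0.913976 = 395.95 W/m².
— Configuration B (φ=+36.1°):
cos H₀ = −tan(+36.1°) tan(-2.800°) = 0.0357, H₀ = 1.5351 rad.
Bracket: H₀ sin φ sin δ + cos φ cos δ sin H₀ = 1.5351×0.58920×-0.04885 + 0.80799×0.99881×0.99936 = -0.044184 + 0.806512 = 0.762328.
Q̄ = (S₀/π) × [bracket] = (1361/π) × 0.762328 = 330.26 W/m².
Ratio Q̄_A / Q̄_B = 395.95 / 330.26 = 1.199.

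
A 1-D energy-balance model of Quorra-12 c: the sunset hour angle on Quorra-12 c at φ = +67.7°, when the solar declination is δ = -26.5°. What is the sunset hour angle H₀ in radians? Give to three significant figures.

cos H₀ = −tan φ · tan δ = 1.2157 ≥ 1, so the host star never rises (polar night) and H₀ = 0.

H₀ = 0.00 rad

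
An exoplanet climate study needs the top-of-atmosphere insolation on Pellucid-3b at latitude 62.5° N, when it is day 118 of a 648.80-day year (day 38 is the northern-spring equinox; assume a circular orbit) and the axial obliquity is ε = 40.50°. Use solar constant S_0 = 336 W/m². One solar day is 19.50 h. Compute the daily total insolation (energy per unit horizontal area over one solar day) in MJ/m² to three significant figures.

Solar longitude: L_s = 360° × (118 − 38)/648.80 = 44.390°.
sin δ = sin 40.50° × sin 44.390° = 0.45431, so δ = +27.021°.
cos h₀ = −tan(+62.5°) tan(+27.021°) = -0.9797, h₀ = 2.9396 rad.
Bracket: h₀ sin ϕ sin δ + cos ϕ cos δ sin h₀ = 2.9396×0.88701×0.45431 + 0.46175×0.89084×0.20066 = 1.184593 + 0.082541 = 1.267134.
Q̄ = (S_0/π) × [bracket] = (336/π) × 1.267134 = 135.52 W/m².
Daily total = Q̄ × 19.50 h × 3600 s/h = 135.52 × 19.50 × 3600 / 10⁶ = 9.514 MJ/m².

9.51 MJ/m²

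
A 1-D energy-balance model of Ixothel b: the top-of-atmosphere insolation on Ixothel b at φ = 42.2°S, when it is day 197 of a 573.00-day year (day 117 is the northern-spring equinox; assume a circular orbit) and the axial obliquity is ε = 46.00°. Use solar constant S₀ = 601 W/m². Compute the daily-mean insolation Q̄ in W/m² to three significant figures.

Solar longitude: λ_s = 360° × (197 − 117)/573.00 = 50.262°.
sin δ = sin 46.00° × sin 50.262° = 0.55315, so δ = +33.584°.
cos H₀ = −tan(-42.2°) tan(+33.584°) = 0.6021, H₀ = 0.9247 rad.
Bracket: H₀ sin φ sin δ + cos φ cos δ sin H₀ = 0.9247×-0.67172×0.55315 + 0.74080×0.83308×0.79845 = -0.343583 + 0.492760 = 0.149177.
Q̄ = (S₀/π) × [bracket] = (601/π) × 0.149177 = 28.54 W/m².

Q̄ ≈ 28.5 W/m²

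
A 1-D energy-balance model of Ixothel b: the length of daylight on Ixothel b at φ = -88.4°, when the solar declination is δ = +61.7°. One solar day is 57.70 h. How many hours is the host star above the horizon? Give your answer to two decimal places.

0.00 h

cos H₀ = −tan φ · tan δ = 66.4888 ≥ 1, so the host star never rises (polar night) and H₀ = 0.
Daylight = 2H₀/(2π) × 57.70 h = (0.0000/π) × 57.70 = 0.00 h.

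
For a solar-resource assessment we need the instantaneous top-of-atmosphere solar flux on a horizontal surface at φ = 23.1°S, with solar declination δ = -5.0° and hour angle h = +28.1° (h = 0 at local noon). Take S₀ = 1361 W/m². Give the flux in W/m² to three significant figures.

1.15e+03 W/m²

cos θ_z = sin φ sin δ + cos φ cos δ cos h = 0.034194 + 0.808312 = 0.842506.
Flux = S₀ · cos θ_z = 1361 × 0.842506 = 1147 W/m².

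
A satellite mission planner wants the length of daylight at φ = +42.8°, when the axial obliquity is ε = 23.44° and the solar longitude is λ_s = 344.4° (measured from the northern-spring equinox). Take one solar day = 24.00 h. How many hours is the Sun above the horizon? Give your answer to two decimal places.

Solar declination: sin δ = sin ε · sin λ_s = sin 23.44° × sin 344.4° = -0.10697, so δ = -6.141°.
cos H₀ = −tan φ · tan δ = −tan(+42.8°) × tan(-6.141°) = 0.0996, so H₀ = 1.4710 rad = 84.28°.
Daylight = 2H₀/(2π) × 24.00 h = (1.4710/π) × 24.00 = 11.24 h.

11.24 h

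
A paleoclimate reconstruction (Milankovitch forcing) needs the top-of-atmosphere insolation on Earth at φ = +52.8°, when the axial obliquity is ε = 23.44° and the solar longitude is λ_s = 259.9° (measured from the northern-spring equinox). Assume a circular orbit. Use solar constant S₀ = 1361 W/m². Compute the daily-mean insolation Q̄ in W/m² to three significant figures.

Q̄ ≈ 67.7 W/m²

Solar declination: sin δ = sin ε · sin λ_s = sin 23.44° × sin 259.9° = -0.39162, so δ = -23.056°.
cos H₀ = −tan(+52.8°) tan(-23.056°) = 0.5607, H₀ = 0.9755 rad.
Bracket: H₀ sin φ sin δ + cos φ cos δ sin H₀ = 0.9755×0.79653×-0.39162 + 0.60460×0.92013×0.82800 = -0.304295 + 0.460625 = 0.156330.
Q̄ = (S₀/π) × [bracket] = (1361/π) × 0.156330 = 67.73 W/m².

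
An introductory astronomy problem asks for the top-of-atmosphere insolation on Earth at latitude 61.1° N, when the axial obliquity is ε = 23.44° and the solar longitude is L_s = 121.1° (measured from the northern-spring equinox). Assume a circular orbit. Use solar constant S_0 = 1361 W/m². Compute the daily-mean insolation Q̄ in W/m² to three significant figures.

Q̄ ≈ 444 W/m²

Solar declination: sin δ = sin ε · sin L_s = sin 23.44° × sin 121.1° = 0.34061, so δ = +19.914°.
cos h₀ = −tan(+61.1°) tan(+19.914°) = -0.6563, h₀ = 2.2867 rad.
Bracket: h₀ sin ϕ sin δ + cos ϕ cos δ sin h₀ = 2.2867×0.87546×0.34061 + 0.48328×0.94020×0.75453 = 0.681872 + 0.342843 = 1.024715.
Q̄ = (S_0/π) × [bracket] = (1361/π) × 1.024715 = 443.9 W/m².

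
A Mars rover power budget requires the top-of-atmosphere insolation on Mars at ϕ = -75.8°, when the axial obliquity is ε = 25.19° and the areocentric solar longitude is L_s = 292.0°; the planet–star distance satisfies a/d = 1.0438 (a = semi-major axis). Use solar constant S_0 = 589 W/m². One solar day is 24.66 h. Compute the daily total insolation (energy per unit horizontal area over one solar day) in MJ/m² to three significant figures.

21.8 MJ/m²

sin δ = sin 25.19° × sin 292.0° = -0.39463, so δ = -23.243°.
cos h₀ = −tan(-75.8°) tan(-23.243°) = -1.6973 ≤ −1 ⇒ polar day, h₀ = π.
Bracket: h₀ sin ϕ sin δ + cos ϕ cos δ sin h₀ = 3.1416×-0.96945×-0.39463 + 0.24531×0.91884×0.00000 = 1.201895 + 0.000000 = 1.201895.
Inverse-square distance factor (a/d)² = 1.0438² = 1.089518.
Q̄ = (S_0/π) × 1.089518 × [bracket] = (589/π) × 1.089518 × 1.201895 = 245.51 W/m².
Daily total = Q̄ × 24.66 h × 3600 s/h = 245.51 × 24.66 × 3600 / 10⁶ = 21.80 MJ/m².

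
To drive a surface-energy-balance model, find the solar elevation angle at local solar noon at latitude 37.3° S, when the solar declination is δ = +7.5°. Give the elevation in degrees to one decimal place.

At local noon the hour angle is zero, so the zenith angle equals |φ − δ| = |-37.3° − (+7.500°)| = 44.800°.
Elevation = 90° − 44.800° = 45.2°.

45.2°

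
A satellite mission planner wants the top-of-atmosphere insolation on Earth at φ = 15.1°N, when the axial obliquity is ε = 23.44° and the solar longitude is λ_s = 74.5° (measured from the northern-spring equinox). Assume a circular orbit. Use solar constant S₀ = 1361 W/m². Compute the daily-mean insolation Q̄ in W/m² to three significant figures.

Solar declination: sin δ = sin ε · sin λ_s = sin 23.44° × sin 74.5° = 0.38332, so δ = +22.540°.
cos H₀ = −tan(+15.1°) tan(+22.540°) = -0.1120, H₀ = 1.6830 rad.
Bracket: H₀ sin φ sin δ + cos φ cos δ sin H₀ = 1.6830×0.26050×0.38332 + 0.96547×0.92362×0.99371 = 0.168056 + 0.886118 = 1.054174.
Q̄ = (S₀/π) × [bracket] = (1361/π) × 1.054174 = 456.7 W/m².

Q̄ ≈ 457 W/m²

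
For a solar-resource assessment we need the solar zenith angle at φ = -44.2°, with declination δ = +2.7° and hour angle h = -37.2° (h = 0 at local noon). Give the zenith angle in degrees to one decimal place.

cos θ_z = sin φ sin δ + cos φ cos δ cos h = -0.032841 + 0.570407 = 0.537566.
θ_z = arccos(0.537566) = 57.5°.

θ_z = 57.5°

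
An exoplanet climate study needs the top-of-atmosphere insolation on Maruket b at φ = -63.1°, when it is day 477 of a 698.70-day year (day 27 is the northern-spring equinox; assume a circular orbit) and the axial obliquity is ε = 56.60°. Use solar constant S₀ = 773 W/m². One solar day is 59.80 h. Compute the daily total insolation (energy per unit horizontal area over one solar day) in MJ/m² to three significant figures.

97.4 MJ/m²

Solar longitude: λ_s = 360° × (477 − 27)/698.70 = 231.859°.
sin δ = sin 56.60° × sin 231.859° = -0.65660, so δ = -41.041°.
cos H₀ = −tan(-63.1°) tan(-41.041°) = -1.7160 ≤ −1 ⇒ polar day, H₀ = π.
Bracket: H₀ sin φ sin δ + cos φ cos δ sin H₀ = 3.1416×-0.89180×-0.65660 + 0.45243×0.75424×0.00000 = 1.839582 + 0.000000 = 1.839582.
Q̄ = (S₀/π) × [bracket] = (773/π) × 1.839582 = 452.64 W/m².
Daily total = Q̄ × 59.80 h × 3600 s/h = 452.64 × 59.80 × 3600 / 10⁶ = 97.44 MJ/m².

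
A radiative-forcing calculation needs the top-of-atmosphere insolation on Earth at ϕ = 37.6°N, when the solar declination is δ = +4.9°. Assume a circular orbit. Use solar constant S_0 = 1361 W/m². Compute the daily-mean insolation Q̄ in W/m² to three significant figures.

cos h₀ = −tan(+37.6°) tan(+4.900°) = -0.0660, h₀ = 1.6369 rad.
Bracket: h₀ sin ϕ sin δ + cos ϕ cos δ sin h₀ = 1.6369×0.61015×0.08542 + 0.79229×0.99635×0.99782 = 0.085314 + 0.787677 = 0.872991.
Q̄ = (S_0/π) × [bracket] = (1361/π) × 0.872991 = 378.2 W/m².

Q̄ ≈ 378 W/m²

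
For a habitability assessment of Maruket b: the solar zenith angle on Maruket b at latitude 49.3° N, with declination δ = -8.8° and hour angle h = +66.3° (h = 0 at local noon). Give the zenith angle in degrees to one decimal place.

cos θ_z = sin ϕ sin δ + cos ϕ cos δ cos h = -0.115984 + 0.259024 = 0.143040.
θ_z = arccos(0.143040) = 81.8°.

θ_z = 81.8°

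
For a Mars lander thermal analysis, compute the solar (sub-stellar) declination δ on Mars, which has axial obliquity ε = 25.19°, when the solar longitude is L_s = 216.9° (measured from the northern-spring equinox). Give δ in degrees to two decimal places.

δ = -14.81°

sin δ = sin ε · sin L_s = sin 25.19° × sin 216.9° = -0.255552.
δ = arcsin(-0.255552) = -14.81°.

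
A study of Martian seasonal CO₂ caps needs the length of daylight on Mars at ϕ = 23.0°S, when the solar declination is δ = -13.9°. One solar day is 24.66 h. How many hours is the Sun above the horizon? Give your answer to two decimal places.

13.16 h

cos h₀ = −tan ϕ · tan δ = −tan(-23.0°) × tan(-13.900°) = -0.1050, so h₀ = 1.6760 rad = 96.03°.
Daylight = 2h₀/(2π) × 24.66 h = (1.6760/π) × 24.66 = 13.16 h.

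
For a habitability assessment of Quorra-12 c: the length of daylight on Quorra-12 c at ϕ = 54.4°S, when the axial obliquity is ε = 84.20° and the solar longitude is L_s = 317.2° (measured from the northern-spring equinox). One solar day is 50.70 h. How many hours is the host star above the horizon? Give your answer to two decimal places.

Solar declination: sin δ = sin ε · sin L_s = sin 84.20° × sin 317.2° = -0.67596, so δ = -42.529°.
Sunrise equation: cos h₀ = −tan ϕ · tan δ = -1.2812 ≤ −1, so the host star never sets (polar day) and h₀ = π.
Daylight = 2h₀/(2π) × 50.70 h = (3.1416/π) × 50.70 = 50.70 h.

50.70 h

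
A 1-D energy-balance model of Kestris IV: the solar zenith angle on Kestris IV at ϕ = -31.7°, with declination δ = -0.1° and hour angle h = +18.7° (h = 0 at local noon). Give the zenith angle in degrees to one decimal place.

cos θ_z = sin ϕ sin δ + cos ϕ cos δ cos h = 0.000917 + 0.805896 = 0.806813.
θ_z = arccos(0.806813) = 36.2°.

θ_z = 36.2°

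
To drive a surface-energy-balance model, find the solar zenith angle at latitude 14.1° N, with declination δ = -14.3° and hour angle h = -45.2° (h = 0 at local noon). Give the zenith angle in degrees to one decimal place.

θ_z = 53.0°

cos θ_z = sin φ sin δ + cos φ cos δ cos h = -0.060173 + 0.662230 = 0.602057.
θ_z = arccos(0.602057) = 53.0°.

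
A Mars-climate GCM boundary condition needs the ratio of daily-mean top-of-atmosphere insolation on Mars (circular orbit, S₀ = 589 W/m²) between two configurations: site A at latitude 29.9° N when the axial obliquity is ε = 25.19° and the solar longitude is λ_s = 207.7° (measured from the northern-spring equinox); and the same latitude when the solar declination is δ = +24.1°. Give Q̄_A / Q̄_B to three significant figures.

— Configuration A (φ=+29.9°):
Solar declination: sin δ = sin ε · sin λ_s = sin 25.19° × sin 207.7° = -0.19785, so δ = -11.411°.
cos H₀ = −tan(+29.9°) tan(-11.411°) = 0.1161, H₀ = 1.4545 rad.
Bracket: H₀ sin φ sin δ + cos φ cos δ sin H₀ = 1.4545×0.49849×-0.19785 + 0.86690×0.98023×0.99324 = -0.143452 + 0.844017 = 0.700565.
Q̄ = (S₀/π) × [bracket] = (589/π) × 0.700565 = 131.35 W/m².
— Configuration B (φ=+29.9°):
cos H₀ = −tan(+29.9°) tan(+24.100°) = -0.2572, H₀ = 1.8309 rad.
Bracket: H₀ sin φ sin δ + cos φ cos δ sin H₀ = 1.8309×0.49849×0.40833 + 0.86690×0.91283×0.96635 = 0.372677 + 0.764704 = 1.137381.
Q̄ = (S₀/π) × [bracket] = (589/π) × 1.137381 = 213.24 W/m².
Ratio Q̄_A / Q̄_B = 131.35 / 213.24 = 0.6160.

Q̄_A / Q̄_B ≈ 0.616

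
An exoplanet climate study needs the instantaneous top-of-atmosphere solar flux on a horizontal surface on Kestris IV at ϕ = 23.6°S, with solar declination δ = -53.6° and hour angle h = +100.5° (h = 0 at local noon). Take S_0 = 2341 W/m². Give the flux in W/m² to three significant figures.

522 W/m²

cos θ_z = sin ϕ sin δ + cos ϕ cos δ cos h = 0.322238 + -0.099097 = 0.223141.
Flux = S_0 · cos θ_z = 2341 × 0.223141 = 522.4 W/m².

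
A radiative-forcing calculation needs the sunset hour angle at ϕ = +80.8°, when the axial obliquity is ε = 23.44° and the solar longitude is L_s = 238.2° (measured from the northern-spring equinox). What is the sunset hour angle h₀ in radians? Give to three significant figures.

h₀ = 0.00 rad

Solar declination: sin δ = sin ε · sin L_s = sin 23.44° × sin 238.2° = -0.33808, so δ = -19.760°.
cos h₀ = −tan ϕ · tan δ = 2.2180 ≥ 1, so the Sun never rises (polar night) and h₀ = 0.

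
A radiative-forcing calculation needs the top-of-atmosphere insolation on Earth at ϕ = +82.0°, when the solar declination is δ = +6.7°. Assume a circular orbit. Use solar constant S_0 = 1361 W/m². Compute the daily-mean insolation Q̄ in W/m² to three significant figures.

cos h₀ = −tan(+82.0°) tan(+6.700°) = -0.8359, h₀ = 2.5605 rad.
Bracket: h₀ sin ϕ sin δ + cos ϕ cos δ sin h₀ = 2.5605×0.99027×0.11667 + 0.13917×0.99317×0.54894 = 0.295827 + 0.075874 = 0.371701.
Q̄ = (S_0/π) × [bracket] = (1361/π) × 0.371701 = 161.0 W/m².

Q̄ ≈ 161 W/m²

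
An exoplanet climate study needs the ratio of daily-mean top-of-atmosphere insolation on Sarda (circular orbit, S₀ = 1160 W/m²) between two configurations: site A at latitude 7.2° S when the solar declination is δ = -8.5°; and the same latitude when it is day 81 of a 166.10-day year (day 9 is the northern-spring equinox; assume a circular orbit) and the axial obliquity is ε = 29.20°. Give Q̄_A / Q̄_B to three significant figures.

Q̄_A / Q̄_B ≈ 1.08

— Configuration A (φ=-7.2°):
cos H₀ = −tan(-7.2°) tan(-8.500°) = -0.0189, H₀ = 1.5897 rad.
Bracket: H₀ sin φ sin δ + cos φ cos δ sin H₀ = 1.5897×-0.12533×-0.14781 + 0.99211×0.98902×0.99982 = 0.029449 + 0.981040 = 1.010489.
Q̄ = (S₀/π) × [bracket] = (1160/π) × 1.010489 = 373.11 W/m².
— Configuration B (φ=-7.2°):
Solar longitude: λ_s = 360° × (81 − 9)/166.10 = 156.051°.
sin δ = sin 29.20° × sin 156.051° = 0.19804, so δ = +11.422°.
cos H₀ = −tan(-7.2°) tan(+11.422°) = 0.0255, H₀ = 1.5453 rad.
Bracket: H₀ sin φ sin δ + cos φ cos δ sin H₀ = 1.5453×-0.12533×0.19804 + 0.99211×0.98019×0.99967 = -0.038355 + 0.972135 = 0.933780.
Q̄ = (S₀/π) × [bracket] = (1160/π) × 0.933780 = 344.79 W/m².
Ratio Q̄_A / Q̄_B = 373.11 / 344.79 = 1.082.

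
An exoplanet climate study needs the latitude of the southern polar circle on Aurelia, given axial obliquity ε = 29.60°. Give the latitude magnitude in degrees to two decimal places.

The polar circle is the lowest latitude that experiences at least one full rotation of continuous darkness at the northern-summer solstice; it lies at |φ| = 90° − ε = 90° − 29.60° = 60.40°.

60.40°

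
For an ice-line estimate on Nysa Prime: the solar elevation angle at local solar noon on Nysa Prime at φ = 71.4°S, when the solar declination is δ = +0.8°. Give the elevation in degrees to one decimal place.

17.8°

At local noon the hour angle is zero, so the zenith angle equals |φ − δ| = |-71.4° − (+0.800°)| = 72.200°.
Elevation = 90° − 72.200° = 17.8°.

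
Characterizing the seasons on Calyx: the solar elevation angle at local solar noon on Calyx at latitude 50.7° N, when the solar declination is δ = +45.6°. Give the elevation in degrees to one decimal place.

84.9°

At local noon the hour angle is zero, so the zenith angle equals |φ − δ| = |+50.7° − (+45.600°)| = 5.100°.
Elevation = 90° − 5.100° = 84.9°.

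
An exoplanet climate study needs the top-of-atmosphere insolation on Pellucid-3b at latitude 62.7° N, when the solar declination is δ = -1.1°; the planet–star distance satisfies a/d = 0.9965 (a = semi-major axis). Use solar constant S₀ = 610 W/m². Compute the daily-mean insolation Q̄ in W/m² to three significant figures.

Q̄ ≈ 83.3 W/m²

cos H₀ = −tan(+62.7°) tan(-1.100°) = 0.0372, H₀ = 1.5336 rad.
Bracket: H₀ sin φ sin δ + cos φ cos δ sin H₀ = 1.5336×0.88862×-0.01920 + 0.45865×0.99982×0.99931 = -0.026166 + 0.458251 = 0.432085.
Inverse-square distance factor (a/d)² = 0.9965² = 0.993012.
Q̄ = (S₀/π) × 0.993012 × [bracket] = (610/π) × 0.993012 × 0.432085 = 83.31 W/m².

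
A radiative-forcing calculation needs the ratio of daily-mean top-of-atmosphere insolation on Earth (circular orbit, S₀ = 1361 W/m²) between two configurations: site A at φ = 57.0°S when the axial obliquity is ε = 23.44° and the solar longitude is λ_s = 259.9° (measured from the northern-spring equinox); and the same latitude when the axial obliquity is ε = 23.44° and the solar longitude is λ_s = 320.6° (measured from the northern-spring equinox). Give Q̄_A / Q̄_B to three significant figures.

Q̄_A / Q̄_B ≈ 1.25

— Configuration A (φ=-57.0°):
Solar declination: sin δ = sin ε · sin λ_s = sin 23.44° × sin 259.9° = -0.39162, so δ = -23.056°.
cos H₀ = −tan(-57.0°) tan(-23.056°) = -0.6554, H₀ = 2.2855 rad.
Bracket: H₀ sin φ sin δ + cos φ cos δ sin H₀ = 2.2855×-0.83867×-0.39162 + 0.54464×0.92013×0.75528 = 0.750649 + 0.378501 = 1.129150.
Q̄ = (S₀/π) × [bracket] = (1361/π) × 1.129150 = 489.17 W/m².
— Configuration B (φ=-57.0°):
Solar declination: sin δ = sin ε · sin λ_s = sin 23.44° × sin 320.6° = -0.25249, so δ = -14.625°.
cos H₀ = −tan(-57.0°) tan(-14.625°) = -0.4018, H₀ = 1.9843 rad.
Bracket: H₀ sin φ sin δ + cos φ cos δ sin H₀ = 1.9843×-0.83867×-0.25249 + 0.54464×0.96760×0.91572 = 0.420187 + 0.482579 = 0.902766.
Q̄ = (S₀/π) × [bracket] = (1361/π) × 0.902766 = 391.10 W/m².
Ratio Q̄_A / Q̄_B = 489.17 / 391.10 = 1.251.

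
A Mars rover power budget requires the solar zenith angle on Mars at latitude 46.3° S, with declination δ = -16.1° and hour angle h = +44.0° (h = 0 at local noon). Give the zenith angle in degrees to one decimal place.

θ_z = 47.3°

cos θ_z = sin ϕ sin δ + cos ϕ cos δ cos h = 0.200489 + 0.477487 = 0.677976.
θ_z = arccos(0.677976) = 47.3°.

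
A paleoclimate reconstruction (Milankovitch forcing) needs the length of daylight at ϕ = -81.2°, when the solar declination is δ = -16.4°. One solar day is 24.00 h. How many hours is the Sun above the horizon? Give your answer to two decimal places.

Sunrise equation: cos h₀ = −tan ϕ · tan δ = -1.9012 ≤ −1, so the Sun never sets (polar day) and h₀ = π.
Daylight = 2h₀/(2π) × 24.00 h = (3.1416/π) × 24.00 = 24.00 h.

24.00 h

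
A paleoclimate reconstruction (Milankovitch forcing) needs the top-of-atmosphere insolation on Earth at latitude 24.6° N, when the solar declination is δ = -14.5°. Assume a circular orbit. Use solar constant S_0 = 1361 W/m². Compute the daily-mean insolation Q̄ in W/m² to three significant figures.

Q̄ ≈ 313 W/m²

cos h₀ = −tan(+24.6°) tan(-14.500°) = 0.1184, h₀ = 1.4521 rad.
Bracket: h₀ sin ϕ sin δ + cos ϕ cos δ sin h₀ = 1.4521×0.41628×-0.25038 + 0.90924×0.96815×0.99297 = -0.151350 + 0.874092 = 0.722742.
Q̄ = (S_0/π) × [bracket] = (1361/π) × 0.722742 = 313.1 W/m².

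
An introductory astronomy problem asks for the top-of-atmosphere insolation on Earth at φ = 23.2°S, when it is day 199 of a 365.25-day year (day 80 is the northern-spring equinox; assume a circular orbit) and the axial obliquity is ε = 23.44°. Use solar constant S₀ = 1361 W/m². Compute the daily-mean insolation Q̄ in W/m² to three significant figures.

Solar longitude: λ_s = 360° × (199 − 80)/365.25 = 117.290°.
sin δ = sin 23.44° × sin 117.290° = 0.35352, so δ = +20.702°.
cos H₀ = −tan(-23.2°) tan(+20.702°) = 0.1620, H₀ = 1.4081 rad.
Bracket: H₀ sin φ sin δ + cos φ cos δ sin H₀ = 1.4081×-0.39394×0.35352 + 0.91914×0.93543×0.98679 = -0.196100 + 0.848433 = 0.652333.
Q̄ = (S₀/π) × [bracket] = (1361/π) × 0.652333 = 282.6 W/m².

Q̄ ≈ 283 W/m²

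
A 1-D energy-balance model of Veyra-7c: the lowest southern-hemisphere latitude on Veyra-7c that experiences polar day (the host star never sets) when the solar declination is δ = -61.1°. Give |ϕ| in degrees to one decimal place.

Polar day requires cos h₀ = −tan ϕ tan δ ≤ −1, i.e. tan ϕ tan δ ≥ 1.
The boundary is |tan ϕ| · |tan δ| = 1, so |ϕ| = 90° − |δ| = 90° − 61.1° = 28.9° in the southern hemisphere.

|ϕ| = 28.9°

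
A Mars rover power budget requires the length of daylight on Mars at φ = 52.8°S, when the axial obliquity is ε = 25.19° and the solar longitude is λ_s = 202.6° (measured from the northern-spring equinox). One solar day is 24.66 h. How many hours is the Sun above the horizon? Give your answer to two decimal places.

Solar declination: sin δ = sin ε · sin λ_s = sin 25.19° × sin 202.6° = -0.16356, so δ = -9.414°.
cos H₀ = −tan φ · tan δ = −tan(-52.8°) × tan(-9.414°) = -0.2184, so H₀ = 1.7910 rad = 102.62°.
Daylight = 2H₀/(2π) × 24.66 h = (1.7910/π) × 24.66 = 14.06 h.

14.06 h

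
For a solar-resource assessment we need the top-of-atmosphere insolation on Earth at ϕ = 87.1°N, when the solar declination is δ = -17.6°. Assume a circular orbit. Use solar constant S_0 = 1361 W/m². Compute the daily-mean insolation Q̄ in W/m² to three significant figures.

Q̄ ≈ 0.00 W/m²

cos h₀ = −tan(+87.1°) tan(-17.600°) = 6.2620 ≥ 1 ⇒ polar night, h₀ = 0 and Q̄ = 0.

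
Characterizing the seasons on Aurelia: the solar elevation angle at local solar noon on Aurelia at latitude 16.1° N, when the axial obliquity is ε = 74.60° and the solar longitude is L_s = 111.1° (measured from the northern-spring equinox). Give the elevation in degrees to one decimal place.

42.0°

Solar declination: sin δ = sin ε · sin L_s = sin 74.60° × sin 111.1° = 0.89946, so δ = +64.087°.
At local noon the hour angle is zero, so the zenith angle equals |ϕ − δ| = |+16.1° − (+64.087°)| = 47.987°.
Elevation = 90° − 47.987° = 42.0°.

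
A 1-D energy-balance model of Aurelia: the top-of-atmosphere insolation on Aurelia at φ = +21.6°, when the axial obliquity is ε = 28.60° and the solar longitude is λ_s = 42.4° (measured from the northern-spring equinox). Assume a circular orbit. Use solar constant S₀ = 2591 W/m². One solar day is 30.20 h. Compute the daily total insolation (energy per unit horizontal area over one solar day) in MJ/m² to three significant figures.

96.4 MJ/m²

Solar declination: sin δ = sin ε · sin λ_s = sin 28.60° × sin 42.4° = 0.32278, so δ = +18.831°.
cos H₀ = −tan(+21.6°) tan(+18.831°) = -0.1350, H₀ = 1.7062 rad.
Bracket: H₀ sin φ sin δ + cos φ cos δ sin H₀ = 1.7062×0.36812×0.32278 + 0.92978×0.94647×0.99084 = 0.202734 + 0.871948 = 1.074682.
Q̄ = (S₀/π) × [bracket] = (2591/π) × 1.074682 = 886.33 W/m².
Daily total = Q̄ × 30.20 h × 3600 s/h = 886.33 × 30.20 × 3600 / 10⁶ = 96.36 MJ/m².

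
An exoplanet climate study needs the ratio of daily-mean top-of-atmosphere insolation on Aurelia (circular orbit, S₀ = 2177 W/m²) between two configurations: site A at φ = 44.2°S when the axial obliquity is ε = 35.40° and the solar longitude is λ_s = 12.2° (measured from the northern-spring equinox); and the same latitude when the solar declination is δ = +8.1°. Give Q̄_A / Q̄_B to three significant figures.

Q̄_A / Q̄_B ≈ 1.04

— Configuration A (φ=-44.2°):
Solar declination: sin δ = sin ε · sin λ_s = sin 35.40° × sin 12.2° = 0.12242, so δ = +7.032°.
cos H₀ = −tan(-44.2°) tan(+7.032°) = 0.1199, H₀ = 1.4506 rad.
Bracket: H₀ sin φ sin δ + cos φ cos δ sin H₀ = 1.4506×-0.69717×0.12242 + 0.71691×0.99248×0.99278 = -0.123805 + 0.706382 = 0.582577.
Q̄ = (S₀/π) × [bracket] = (2177/π) × 0.582577 = 403.70 W/m².
— Configuration B (φ=-44.2°):
cos H₀ = −tan(-44.2°) tan(+8.100°) = 0.1384, H₀ = 1.4319 rad.
Bracket: H₀ sin φ sin δ + cos φ cos δ sin H₀ = 1.4319×-0.69717×0.14090 + 0.71691×0.99002×0.99038 = -0.140657 + 0.702927 = 0.562270.
Q̄ = (S₀/π) × [bracket] = (2177/π) × 0.562270 = 389.63 W/m².
Ratio Q̄_A / Q̄_B = 403.70 / 389.63 = 1.036.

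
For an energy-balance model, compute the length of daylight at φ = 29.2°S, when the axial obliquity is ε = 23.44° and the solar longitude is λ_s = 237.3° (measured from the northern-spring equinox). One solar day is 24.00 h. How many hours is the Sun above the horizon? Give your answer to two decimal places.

Solar declination: sin δ = sin ε · sin λ_s = sin 23.44° × sin 237.3° = -0.33474, so δ = -19.557°.
cos H₀ = −tan φ · tan δ = −tan(-29.2°) × tan(-19.557°) = -0.1985, so H₀ = 1.7707 rad = 101.45°.
Daylight = 2H₀/(2π) × 24.00 h = (1.7707/π) × 24.00 = 13.53 h.

13.53 h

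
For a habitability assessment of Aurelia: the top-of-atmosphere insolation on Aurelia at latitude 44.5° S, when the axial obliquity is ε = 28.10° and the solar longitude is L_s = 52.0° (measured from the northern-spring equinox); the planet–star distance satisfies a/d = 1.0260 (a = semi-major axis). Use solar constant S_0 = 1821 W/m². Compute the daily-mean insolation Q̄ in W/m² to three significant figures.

Q̄ ≈ 186 W/m²

Solar declination: sin δ = sin ε · sin L_s = sin 28.10° × sin 52.0° = 0.37116, so δ = +21.787°.
cos h₀ = −tan(-44.5°) tan(+21.787°) = 0.3928, h₀ = 1.1671 rad.
Bracket: h₀ sin ϕ sin δ + cos ϕ cos δ sin h₀ = 1.1671×-0.70091×0.37116 + 0.71325×0.92857×0.91962 = -0.303621 + 0.609067 = 0.305446.
Inverse-square distance factor (a/d)² = 1.0260² = 1.052676.
Q̄ = (S_0/π) × 1.052676 × [bracket] = (1821/π) × 1.052676 × 0.305446 = 186.4 W/m².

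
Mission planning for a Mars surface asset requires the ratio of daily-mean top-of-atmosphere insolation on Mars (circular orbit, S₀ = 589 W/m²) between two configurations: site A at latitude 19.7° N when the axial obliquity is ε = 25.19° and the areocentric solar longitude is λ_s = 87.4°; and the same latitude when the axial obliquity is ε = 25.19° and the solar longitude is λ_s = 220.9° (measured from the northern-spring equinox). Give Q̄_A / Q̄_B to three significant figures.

— Configuration A (φ=+19.7°):
sin δ = sin 25.19° × sin 87.4° = 0.42518, so δ = +25.162°.
cos H₀ = −tan(+19.7°) tan(+25.162°) = -0.1682, H₀ = 1.7398 rad.
Bracket: H₀ sin φ sin δ + cos φ cos δ sin H₀ = 1.7398×0.33710×0.42518 + 0.94147×0.90511×0.98575 = 0.249362 + 0.839991 = 1.089353.
Q̄ = (S₀/π) × [bracket] = (589/π) × 1.089353 = 204.24 W/m².
— Configuration B (φ=+19.7°):
Solar declination: sin δ = sin ε · sin λ_s = sin 25.19° × sin 220.9° = -0.27867, so δ = -16.181°.
cos H₀ = −tan(+19.7°) tan(-16.181°) = 0.1039, H₀ = 1.4667 rad.
Bracket: H₀ sin φ sin δ + cos φ cos δ sin H₀ = 1.4667×0.33710×-0.27867 + 0.94147×0.96039×0.99459 = -0.137781 + 0.899287 = 0.761506.
Q̄ = (S₀/π) × [bracket] = (589/π) × 0.761506 = 142.77 W/m².
Ratio Q̄_A / Q̄_B = 204.24 / 142.77 = 1.431.

Q̄_A / Q̄_B ≈ 1.43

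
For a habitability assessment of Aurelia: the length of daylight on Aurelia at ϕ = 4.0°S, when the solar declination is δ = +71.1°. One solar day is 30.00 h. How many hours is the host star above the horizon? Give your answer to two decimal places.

cos h₀ = −tan ϕ · tan δ = −tan(-4.0°) × tan(+71.100°) = 0.2042, so h₀ = 1.3651 rad = 78.22°.
Daylight = 2h₀/(2π) × 30.00 h = (1.3651/π) × 30.00 = 13.04 h.

13.04 h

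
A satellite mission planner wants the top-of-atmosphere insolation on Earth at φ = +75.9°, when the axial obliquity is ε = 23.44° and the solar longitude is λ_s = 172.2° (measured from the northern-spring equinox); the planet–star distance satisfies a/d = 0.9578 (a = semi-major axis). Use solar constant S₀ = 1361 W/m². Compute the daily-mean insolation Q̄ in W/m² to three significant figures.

Q̄ ≈ 132 W/m²

Solar declination: sin δ = sin ε · sin λ_s = sin 23.44° × sin 172.2° = 0.05399, so δ = +3.095°.
cos H₀ = −tan(+75.9°) tan(+3.095°) = -0.2152, H₀ = 1.7877 rad.
Bracket: H₀ sin φ sin δ + cos φ cos δ sin H₀ = 1.7877×0.96987×0.05399 + 0.24362×0.99854×0.97656 = 0.093610 + 0.237562 = 0.331172.
Inverse-square distance factor (a/d)² = 0.9578² = 0.917381.
Q̄ = (S₀/π) × 0.917381 × [bracket] = (1361/π) × 0.917381 × 0.331172 = 131.6 W/m².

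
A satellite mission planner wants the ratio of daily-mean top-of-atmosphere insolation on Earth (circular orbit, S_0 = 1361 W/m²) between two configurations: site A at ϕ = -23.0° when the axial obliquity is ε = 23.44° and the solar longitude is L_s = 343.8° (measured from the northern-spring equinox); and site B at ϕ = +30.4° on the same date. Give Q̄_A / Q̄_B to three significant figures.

— Configuration A (ϕ=-23.0°):
Solar declination: sin δ = sin ε · sin L_s = sin 23.44° × sin 343.8° = -0.11098, so δ = -6.372°.
cos h₀ = −tan(-23.0°) tan(-6.372°) = -0.0474, h₀ = 1.6182 rad.
Bracket: h₀ sin ϕ sin δ + cos ϕ cos δ sin h₀ = 1.6182×-0.39073×-0.11098 + 0.92050×0.99382×0.99888 = 0.070170 + 0.913787 = 0.983957.
Q̄ = (S_0/π) × [bracket] = (1361/π) × 0.983957 = 426.27 W/m².
— Configuration B (ϕ=+30.4°):
cos h₀ = −tan(+30.4°) tan(-6.372°) = 0.0655, h₀ = 1.5052 rad.
Bracket: h₀ sin ϕ sin δ + cos ϕ cos δ sin h₀ = 1.5052×0.50603×-0.11098 + 0.86251×0.99382×0.99785 = -0.084531 + 0.855337 = 0.770806.
Q̄ = (S_0/π) × [bracket] = (1361/π) × 0.770806 = 333.93 W/m².
Ratio Q̄_A / Q̄_B = 426.27 / 333.93 = 1.277.

Q̄_A / Q̄_B ≈ 1.28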